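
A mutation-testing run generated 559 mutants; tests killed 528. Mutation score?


Mutation score = killed / total * 100
Mutation score = 528 / 559 * 100
Mutation score = 94.45%

94.45%


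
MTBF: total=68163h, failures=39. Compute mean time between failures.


Formula: MTBF = Total operating time / Number of failures
MTBF = 68163 / 39
MTBF = 1747.77 hours

1747.77 hours


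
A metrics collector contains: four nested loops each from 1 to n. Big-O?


Reasoning: four levels of nesting
Complexity: O(n^4)

O(n^4)


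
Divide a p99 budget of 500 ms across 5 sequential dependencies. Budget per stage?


Formula: per_stage = total_budget / stages
per_stage = 500 / 5
per_stage = 100.0 ms

100.0 ms


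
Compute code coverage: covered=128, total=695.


Coverage = covered / total * 100
Coverage = 128 / 695 * 100
Coverage = 18.42%

18.42%


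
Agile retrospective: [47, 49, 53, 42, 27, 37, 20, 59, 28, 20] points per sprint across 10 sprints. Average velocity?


Formula: Avg velocity = Total points / Number of sprints
Points: [47, 49, 53, 42, 27, 37, 20, 59, 28, 20]
Sum = 47 + 49 + 53 + 42 + 27 + 37 + 20 + 59 + 28 + 20 = 382
Avg velocity = 382 / 10 = 38.2 points/sprint

38.2 points/sprint


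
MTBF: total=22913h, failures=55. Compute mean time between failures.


Formula: MTBF = Total operating time / Number of failures
MTBF = 22913 / 55
MTBF = 416.6 hours

416.6 hours


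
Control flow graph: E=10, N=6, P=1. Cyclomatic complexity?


Formula: V(G) = E - N + 2P
V(G) = 10 - 6 + 2*1
V(G) = 4 + 2
V(G) = 6

6


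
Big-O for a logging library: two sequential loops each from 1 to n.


Reasoning: sequential dominates: O(n) + O(n) = O(n)
Complexity: O(n)

O(n)


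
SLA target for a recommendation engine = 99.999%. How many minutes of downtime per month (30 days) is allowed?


Formula: allowed downtime = period * (100 - SLA) / 100
Period (month (30 days)) = 43200 minutes
Unavailability fraction = (100 - 99.999) / 100
Allowed downtime = 43200 * (100 - 99.999) / 100
Allowed downtime = 0.432 minutes

0.432 minutes


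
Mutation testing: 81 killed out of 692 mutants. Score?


Mutation score = killed / total * 100
Mutation score = 81 / 692 * 100
Mutation score = 11.71%

11.71%


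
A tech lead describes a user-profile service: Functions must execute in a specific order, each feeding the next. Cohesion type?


Reasoning: Output of one is input to next
Type: Sequential cohesion

Sequential cohesion


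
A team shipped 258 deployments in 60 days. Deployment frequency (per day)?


Formula: deployments per day = releases / days
= 258 / 60
= 4.3 deploys/day
(equivalently, 30.1 deploys/week)

4.3 deploys/day


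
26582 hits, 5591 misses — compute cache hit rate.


Formula: hit rate = hits / (hits + misses) * 100
hit rate = 26582 / (26582 + 5591) * 100
hit rate = 26582 / 32173 * 100
hit rate = 82.62%

82.62%


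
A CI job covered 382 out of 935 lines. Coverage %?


Coverage = covered / total * 100
Coverage = 382 / 935 * 100
Coverage = 40.86%

40.86%


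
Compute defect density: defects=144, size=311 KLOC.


Defect density = defects / KLOC
Defect density = 144 / 311
Defect density = 0.463 defects/KLOC

0.463 defects/KLOC


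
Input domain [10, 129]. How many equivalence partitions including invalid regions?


Valid range: [10, 129]
Class 1: x < 10 — invalid
Class 2: 10 ≤ x ≤ 129 — valid
Class 3: x > 129 — invalid
Total equivalence classes: 3

3 equivalence classes


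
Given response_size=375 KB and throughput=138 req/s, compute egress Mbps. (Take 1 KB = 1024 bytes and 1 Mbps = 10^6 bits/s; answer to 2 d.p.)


Formula: Mbps = payload_bytes * RPS * 8 / 1e6
Payload per request = 375 KB = 375 * 1024 = 384000 bytes
Total bytes/sec = 384000 * 138 = 52992000
Total bits/sec = 52992000 * 8 = 423936000
Mbps = 423936000 / 1e6 = 423.94

423.94 Mbps


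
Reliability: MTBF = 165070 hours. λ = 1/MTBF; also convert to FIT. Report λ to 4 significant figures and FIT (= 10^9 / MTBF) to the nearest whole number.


Formula: λ = 1 / MTBF; FIT = λ × 1e9 = 1e9 / MTBF
λ = 1 / 165070 ≈ 6.058e-06 failures/hour
FIT = 1e9 / 165070 ≈ 6058 failures per 1e9 hours (nearest whole number)

λ = 6.058e-06 /h, FIT = 6058


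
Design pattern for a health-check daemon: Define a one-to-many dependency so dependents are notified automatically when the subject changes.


This matches the Observer pattern

Observer


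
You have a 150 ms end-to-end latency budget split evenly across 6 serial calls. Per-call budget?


Formula: per_stage = total_budget / stages
per_stage = 150 / 6
per_stage = 25.0 ms

25.0 ms


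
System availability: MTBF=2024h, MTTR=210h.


Availability = MTBF / (MTBF + MTTR)
Availability = 2024 / (2024 + 210)
Availability = 2024 / 2234
Availability = 90.5998%

90.5998%


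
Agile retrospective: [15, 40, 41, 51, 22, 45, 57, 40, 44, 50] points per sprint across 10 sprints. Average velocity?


Formula: Avg velocity = Total points / Number of sprints
Points: [15, 40, 41, 51, 22, 45, 57, 40, 44, 50]
Sum = 15 + 40 + 41 + 51 + 22 + 45 + 57 + 40 + 44 + 50 = 405
Avg velocity = 405 / 10 = 40.5 points/sprint

40.5 points/sprint


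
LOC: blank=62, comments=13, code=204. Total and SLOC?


Total LOC = blank + comment + code
Total LOC = 62 + 13 + 204 = 279
SLOC (source only) = code = 204

Total LOC: 279, SLOC: 204


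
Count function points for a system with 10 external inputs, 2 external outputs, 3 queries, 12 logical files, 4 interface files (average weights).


UFP = EI*4 + EO*5 + EQ*4 + ILF*10 + EIF*7
UFP = 10*4 + 2*5 + 3*4 + 12*10 + 4*7
UFP = 40 + 10 + 12 + 120 + 28
UFP = 210

210


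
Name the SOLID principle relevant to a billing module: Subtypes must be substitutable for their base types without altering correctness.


This describes the Liskov Substitution Principle (LSP)

Liskov Substitution Principle (LSP)


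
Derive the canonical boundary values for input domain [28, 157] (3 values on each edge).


Range: [28, 157]
Boundaries: just below min, min, min+1, max-1, max, just above max
Values: [27, 28, 29, 156, 157, 158]

[27, 28, 29, 156, 157, 158]


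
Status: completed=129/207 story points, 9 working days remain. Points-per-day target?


Formula: Required rate = Remaining points / Days left
Remaining = 207 - 129 = 78 points
Required rate = 78 / 9 = 8.67 points/day

8.67 points/day


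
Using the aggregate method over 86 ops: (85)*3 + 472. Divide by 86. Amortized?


Formula: Amortized cost = Total cost / Operations
Total cost = (85 * 3) + (1 * 472)
Total cost = 255 + 472 = 727
Amortized = 727 / 86 = 8.4535

8.4535


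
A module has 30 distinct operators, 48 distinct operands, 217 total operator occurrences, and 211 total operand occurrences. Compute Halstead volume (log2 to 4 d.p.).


Formula: V = N * log2(η), where N = N1 + N2 and η = η1 + η2
η = 30 + 48 = 78
N = 217 + 211 = 428
log2(78) ≈ 6.2854
V = 428 * 6.2854 = 2690.15

2690.15


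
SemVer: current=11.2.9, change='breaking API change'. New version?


Current: 11.2.9
Change category: 'breaking API change' → major bump
SemVer rule: major bump → increment MAJOR, reset MINOR and PATCH to 0
New: 12.0.0

12.0.0


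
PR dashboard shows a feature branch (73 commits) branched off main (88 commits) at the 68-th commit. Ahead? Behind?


Common ancestor: commit #68
feature commits after divergence: 73 - 68 = 5
main commits after divergence: 88 - 68 = 20
feature is 5 commits ahead of main
main is 20 commits ahead of feature

feature ahead: 5, main ahead: 20


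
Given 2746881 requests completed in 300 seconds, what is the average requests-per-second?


Formula: throughput = requests / seconds
throughput = 2746881 / 300
throughput = 9156.27 requests/second

9156.27 requests/second


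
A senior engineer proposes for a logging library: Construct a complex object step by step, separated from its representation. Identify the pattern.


This matches the Builder pattern

Builder


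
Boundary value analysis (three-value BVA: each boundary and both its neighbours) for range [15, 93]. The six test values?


Range: [15, 93]
Boundaries: just below min, min, min+1, max-1, max, just above max
Values: [14, 15, 16, 92, 93, 94]

[14, 15, 16, 92, 93, 94]


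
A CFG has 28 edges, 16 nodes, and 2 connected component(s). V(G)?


Formula: V(G) = E - N + 2P
V(G) = 28 - 16 + 2*2
V(G) = 12 + 4
V(G) = 16

16


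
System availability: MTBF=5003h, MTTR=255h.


Availability = MTBF / (MTBF + MTTR)
Availability = 5003 / (5003 + 255)
Availability = 5003 / 5258
Availability = 95.1502%

95.1502%


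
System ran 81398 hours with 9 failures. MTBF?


Formula: MTBF = Total operating time / Number of failures
MTBF = 81398 / 9
MTBF = 9044.22 hours

9044.22 hours


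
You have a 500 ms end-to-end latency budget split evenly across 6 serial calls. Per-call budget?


Formula: per_stage = total_budget / stages
per_stage = 500 / 6
per_stage = 83.33 ms

83.33 ms


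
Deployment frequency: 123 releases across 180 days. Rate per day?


Formula: deployments per day = releases / days
= 123 / 180
= 0.683 deploys/day
(equivalently, 4.78 deploys/week)

0.683 deploys/day


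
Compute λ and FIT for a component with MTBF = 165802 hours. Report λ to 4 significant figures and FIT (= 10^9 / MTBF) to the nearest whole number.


Formula: λ = 1 / MTBF; FIT = λ × 1e9 = 1e9 / MTBF
λ = 1 / 165802 ≈ 6.031e-06 failures/hour
FIT = 1e9 / 165802 ≈ 6031 failures per 1e9 hours (nearest whole number)

λ = 6.031e-06 /h, FIT = 6031


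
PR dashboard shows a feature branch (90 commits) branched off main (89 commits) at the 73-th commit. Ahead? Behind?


Common ancestor: commit #73
feature commits after divergence: 90 - 73 = 17
main commits after divergence: 89 - 73 = 16
feature is 17 commits ahead of main
main is 16 commits ahead of feature

feature ahead: 17, main ahead: 16


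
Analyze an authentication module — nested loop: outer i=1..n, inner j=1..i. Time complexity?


Reasoning: triangle: n(n+1)/2 ~ n^2/2
Complexity: O(n^2)

O(n^2)


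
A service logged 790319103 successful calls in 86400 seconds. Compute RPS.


Formula: throughput = requests / seconds
throughput = 790319103 / 86400
throughput = 9147.21 requests/second

9147.21 requests/second


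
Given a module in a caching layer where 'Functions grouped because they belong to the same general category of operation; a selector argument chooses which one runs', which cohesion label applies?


Reasoning: Grouped by category of activity, not by data or sequence
Type: Logical cohesion

Logical cohesion


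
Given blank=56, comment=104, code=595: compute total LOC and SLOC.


Total LOC = blank + comment + code
Total LOC = 56 + 104 + 595 = 755
SLOC (source only) = code = 595

Total LOC: 755, SLOC: 595


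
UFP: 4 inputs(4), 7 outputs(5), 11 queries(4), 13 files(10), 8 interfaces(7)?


UFP = EI*4 + EO*5 + EQ*4 + ILF*10 + EIF*7
UFP = 4*4 + 7*5 + 11*4 + 13*10 + 8*7
UFP = 16 + 35 + 44 + 130 + 56
UFP = 281

281


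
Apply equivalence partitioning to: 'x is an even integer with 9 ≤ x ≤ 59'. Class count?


Constraint: even integers in [9, 59]
Class 1: x < 9 — out-of-range invalid
Class 2: x in [9,59] but odd — wrong type invalid
Class 3: x in [9,59] and even — valid
Class 4: x > 59 — out-of-range invalid
Total equivalence classes: 4

4 equivalence classes


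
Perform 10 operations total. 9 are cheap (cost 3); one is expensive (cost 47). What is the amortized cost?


Formula: Amortized cost = Total cost / Operations
Total cost = (9 * 3) + (1 * 47)
Total cost = 27 + 47 = 74
Amortized = 74 / 10 = 7.4

7.4


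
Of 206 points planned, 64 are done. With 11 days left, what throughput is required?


Formula: Required rate = Remaining points / Days left
Remaining = 206 - 64 = 142 points
Required rate = 142 / 11 = 12.91 points/day

12.91 points/day


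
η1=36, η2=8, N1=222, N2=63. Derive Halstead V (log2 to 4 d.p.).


Formula: V = N * log2(η), where N = N1 + N2 and η = η1 + η2
η = 36 + 8 = 44
N = 222 + 63 = 285
log2(44) ≈ 5.4594
V = 285 * 5.4594 = 1555.93

1555.93


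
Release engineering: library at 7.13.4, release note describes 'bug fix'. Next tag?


Current: 7.13.4
Change category: 'bug fix' → patch bump
SemVer rule: patch bump → increment PATCH (MAJOR and MINOR unchanged)
New: 7.13.5

7.13.5


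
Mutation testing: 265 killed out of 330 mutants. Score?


Mutation score = killed / total * 100
Mutation score = 265 / 330 * 100
Mutation score = 80.3%

80.3%


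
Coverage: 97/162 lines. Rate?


Coverage = covered / total * 100
Coverage = 97 / 162 * 100
Coverage = 59.88%

59.88%


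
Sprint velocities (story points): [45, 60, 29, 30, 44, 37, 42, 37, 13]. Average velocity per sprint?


Formula: Avg velocity = Total points / Number of sprints
Points: [45, 60, 29, 30, 44, 37, 42, 37, 13]
Sum = 45 + 60 + 29 + 30 + 44 + 37 + 42 + 37 + 13 = 337
Avg velocity = 337 / 9 = 37.44 points/sprint

37.44 points/sprint


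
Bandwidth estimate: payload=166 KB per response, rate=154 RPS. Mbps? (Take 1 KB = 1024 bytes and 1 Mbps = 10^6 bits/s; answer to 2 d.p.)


Formula: Mbps = payload_bytes * RPS * 8 / 1e6
Payload per request = 166 KB = 166 * 1024 = 169984 bytes
Total bytes/sec = 169984 * 154 = 26177536
Total bits/sec = 26177536 * 8 = 209420288
Mbps = 209420288 / 1e6 = 209.42

209.42 Mbps


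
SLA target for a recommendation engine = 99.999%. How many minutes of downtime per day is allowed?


Formula: allowed downtime = period * (100 - SLA) / 100
Period (day) = 1440 minutes
Unavailability fraction = (100 - 99.999) / 100
Allowed downtime = 1440 * (100 - 99.999) / 100
Allowed downtime = 0.0144 minutes

0.0144 minutes


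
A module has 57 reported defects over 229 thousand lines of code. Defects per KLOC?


Defect density = defects / KLOC
Defect density = 57 / 229
Defect density = 0.249 defects/KLOC

0.249 defects/KLOC


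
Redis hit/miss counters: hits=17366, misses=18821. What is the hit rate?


Formula: hit rate = hits / (hits + misses) * 100
hit rate = 17366 / (17366 + 18821) * 100
hit rate = 17366 / 36187 * 100
hit rate = 47.99%

47.99%


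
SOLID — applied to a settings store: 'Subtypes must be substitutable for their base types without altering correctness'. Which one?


This describes the Liskov Substitution Principle (LSP)

Liskov Substitution Principle (LSP)


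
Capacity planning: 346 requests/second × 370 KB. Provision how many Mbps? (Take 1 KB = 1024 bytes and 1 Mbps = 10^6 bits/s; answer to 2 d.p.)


Formula: Mbps = payload_bytes * RPS * 8 / 1e6
Payload per request = 370 KB = 370 * 1024 = 378880 bytes
Total bytes/sec = 378880 * 346 = 131092480
Total bits/sec = 131092480 * 8 = 1048739840
Mbps = 1048739840 / 1e6 = 1048.74

1048.74 Mbps


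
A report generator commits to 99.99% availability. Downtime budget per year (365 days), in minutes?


Formula: allowed downtime = period * (100 - SLA) / 100
Period (year (365 days)) = 525600 minutes
Unavailability fraction = (100 - 99.99) / 100
Allowed downtime = 525600 * (100 - 99.99) / 100
Allowed downtime = 52.56 minutes

52.56 minutes


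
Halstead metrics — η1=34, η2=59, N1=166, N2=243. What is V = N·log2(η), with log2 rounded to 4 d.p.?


Formula: V = N * log2(η), where N = N1 + N2 and η = η1 + η2
η = 34 + 59 = 93
N = 166 + 243 = 409
log2(93) ≈ 6.5392
V = 409 * 6.5392 = 2674.53

2674.53


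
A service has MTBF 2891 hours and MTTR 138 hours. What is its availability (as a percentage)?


Availability = MTBF / (MTBF + MTTR)
Availability = 2891 / (2891 + 138)
Availability = 2891 / 3029
Availability = 95.444%

95.444%


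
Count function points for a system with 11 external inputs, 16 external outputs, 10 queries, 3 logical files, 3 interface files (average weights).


UFP = EI*4 + EO*5 + EQ*4 + ILF*10 + EIF*7
UFP = 11*4 + 16*5 + 10*4 + 3*10 + 3*7
UFP = 44 + 80 + 40 + 30 + 21
UFP = 215

215


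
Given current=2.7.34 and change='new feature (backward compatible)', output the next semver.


Current: 2.7.34
Change category: 'new feature (backward compatible)' → minor bump
SemVer rule: minor bump → increment MINOR, reset PATCH to 0 (MAJOR unchanged)
New: 2.8.0

2.8.0


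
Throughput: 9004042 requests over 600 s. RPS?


Formula: throughput = requests / seconds
throughput = 9004042 / 600
throughput = 15006.74 requests/second

15006.74 requests/second


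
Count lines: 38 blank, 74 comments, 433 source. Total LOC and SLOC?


Total LOC = blank + comment + code
Total LOC = 38 + 74 + 433 = 545
SLOC (source only) = code = 433

Total LOC: 545, SLOC: 433


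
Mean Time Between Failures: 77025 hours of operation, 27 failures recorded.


Formula: MTBF = Total operating time / Number of failures
MTBF = 77025 / 27
MTBF = 2852.78 hours

2852.78 hours


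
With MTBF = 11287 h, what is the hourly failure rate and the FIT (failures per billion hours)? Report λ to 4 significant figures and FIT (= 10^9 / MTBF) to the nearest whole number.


Formula: λ = 1 / MTBF; FIT = λ × 1e9 = 1e9 / MTBF
λ = 1 / 11287 ≈ 8.860e-05 failures/hour
FIT = 1e9 / 11287 ≈ 88598 failures per 1e9 hours (nearest whole number)

λ = 8.860e-05 /h, FIT = 88598


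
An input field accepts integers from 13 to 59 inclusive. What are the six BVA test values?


Range: [13, 59]
Boundaries: just below min, min, min+1, max-1, max, just above max
Values: [12, 13, 14, 58, 59, 60]

[12, 13, 14, 58, 59, 60]


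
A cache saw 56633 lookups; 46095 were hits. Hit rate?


Formula: hit rate = hits / (hits + misses) * 100
hit rate = 46095 / (46095 + 10538) * 100
hit rate = 46095 / 56633 * 100
hit rate = 81.39%

81.39%


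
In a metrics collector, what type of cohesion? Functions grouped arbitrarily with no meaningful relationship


Reasoning: Worst: random grouping
Type: Coincidental cohesion

Coincidental cohesion


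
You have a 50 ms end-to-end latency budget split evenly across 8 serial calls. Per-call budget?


Formula: per_stage = total_budget / stages
per_stage = 50 / 8
per_stage = 6.25 ms

6.25 ms


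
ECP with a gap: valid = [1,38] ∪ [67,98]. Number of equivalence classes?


Valid ranges: [1,38] and [67,98]
Class 1: x < 1 — invalid
Class 2: 1 ≤ x ≤ 38 — valid
Class 3: 38 < x < 67 — invalid (gap between ranges)
Class 4: 67 ≤ x ≤ 98 — valid
Class 5: x > 98 — invalid
Total equivalence classes: 5

5 equivalence classes


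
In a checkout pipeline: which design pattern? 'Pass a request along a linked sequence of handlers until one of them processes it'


This matches the Chain of Responsibility pattern

Chain of Responsibility


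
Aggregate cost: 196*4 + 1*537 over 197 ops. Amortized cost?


Formula: Amortized cost = Total cost / Operations
Total cost = (196 * 4) + (1 * 537)
Total cost = 784 + 537 = 1321
Amortized = 1321 / 197 = 6.7056

6.7056


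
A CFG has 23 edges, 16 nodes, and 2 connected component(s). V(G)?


Formula: V(G) = E - N + 2P
V(G) = 23 - 16 + 2*2
V(G) = 7 + 4
V(G) = 11

11


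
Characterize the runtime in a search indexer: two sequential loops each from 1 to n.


Reasoning: sequential dominates: O(n) + O(n) = O(n)
Complexity: O(n)

O(n)


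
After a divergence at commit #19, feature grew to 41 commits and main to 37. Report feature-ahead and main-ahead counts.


Common ancestor: commit #19
feature commits after divergence: 41 - 19 = 22
main commits after divergence: 37 - 19 = 18
feature is 22 commits ahead of main
main is 18 commits ahead of feature

feature ahead: 22, main ahead: 18


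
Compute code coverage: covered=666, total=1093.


Coverage = covered / total * 100
Coverage = 666 / 1093 * 100
Coverage = 60.93%

60.93%


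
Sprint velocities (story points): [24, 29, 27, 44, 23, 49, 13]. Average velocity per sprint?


Formula: Avg velocity = Total points / Number of sprints
Points: [24, 29, 27, 44, 23, 49, 13]
Sum = 24 + 29 + 27 + 44 + 23 + 49 + 13 = 209
Avg velocity = 209 / 7 = 29.86 points/sprint

29.86 points/sprint


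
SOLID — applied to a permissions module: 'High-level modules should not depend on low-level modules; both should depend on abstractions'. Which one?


This describes the Dependency Inversion Principle (DIP)

Dependency Inversion Principle (DIP)


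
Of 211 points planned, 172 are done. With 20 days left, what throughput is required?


Formula: Required rate = Remaining points / Days left
Remaining = 211 - 172 = 39 points
Required rate = 39 / 20 = 1.95 points/day

1.95 points/day


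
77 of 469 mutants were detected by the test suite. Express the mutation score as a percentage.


Mutation score = killed / total * 100
Mutation score = 77 / 469 * 100
Mutation score = 16.42%

16.42%


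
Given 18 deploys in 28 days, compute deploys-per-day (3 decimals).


Formula: deployments per day = releases / days
= 18 / 28
= 0.643 deploys/day
(equivalently, 4.5 deploys/week)

0.643 deploys/day


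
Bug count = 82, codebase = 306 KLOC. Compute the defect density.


Defect density = defects / KLOC
Defect density = 82 / 306
Defect density = 0.268 defects/KLOC

0.268 defects/KLOC


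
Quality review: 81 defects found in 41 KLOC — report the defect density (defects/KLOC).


Defect density = defects / KLOC
Defect density = 81 / 41
Defect density = 1.976 defects/KLOC

1.976 defects/KLOC


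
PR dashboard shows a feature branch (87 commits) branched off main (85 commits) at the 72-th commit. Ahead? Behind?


Common ancestor: commit #72
feature commits after divergence: 87 - 72 = 15
main commits after divergence: 85 - 72 = 13
feature is 15 commits ahead of main
main is 13 commits ahead of feature

feature ahead: 15, main ahead: 13


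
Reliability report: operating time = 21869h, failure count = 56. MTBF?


Formula: MTBF = Total operating time / Number of failures
MTBF = 21869 / 56
MTBF = 390.52 hours

390.52 hours


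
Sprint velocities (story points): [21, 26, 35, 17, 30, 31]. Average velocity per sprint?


Formula: Avg velocity = Total points / Number of sprints
Points: [21, 26, 35, 17, 30, 31]
Sum = 21 + 26 + 35 + 17 + 30 + 31 = 160
Avg velocity = 160 / 6 = 26.67 points/sprint

26.67 points/sprint


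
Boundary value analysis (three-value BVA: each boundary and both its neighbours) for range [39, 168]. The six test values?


Range: [39, 168]
Boundaries: just below min, min, min+1, max-1, max, just above max
Values: [38, 39, 40, 167, 168, 169]

[38, 39, 40, 167, 168, 169]


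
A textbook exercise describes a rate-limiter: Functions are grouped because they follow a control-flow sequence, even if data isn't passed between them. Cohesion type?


Reasoning: Grouped by order of execution within a routine, not by data flow
Type: Procedural cohesion

Procedural cohesion


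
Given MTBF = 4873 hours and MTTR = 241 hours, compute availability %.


Availability = MTBF / (MTBF + MTTR)
Availability = 4873 / (4873 + 241)
Availability = 4873 / 5114
Availability = 95.2874%

95.2874%


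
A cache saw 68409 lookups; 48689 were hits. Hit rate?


Formula: hit rate = hits / (hits + misses) * 100
hit rate = 48689 / (48689 + 19720) * 100
hit rate = 48689 / 68409 * 100
hit rate = 71.17%

71.17%


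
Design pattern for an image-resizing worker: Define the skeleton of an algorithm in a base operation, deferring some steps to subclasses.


This matches the Template Method pattern

Template Method


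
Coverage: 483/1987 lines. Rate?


Coverage = covered / total * 100
Coverage = 483 / 1987 * 100
Coverage = 24.31%

24.31%


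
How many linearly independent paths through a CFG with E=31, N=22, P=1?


Formula: V(G) = E - N + 2P
V(G) = 31 - 22 + 2*1
V(G) = 9 + 2
V(G) = 11

11


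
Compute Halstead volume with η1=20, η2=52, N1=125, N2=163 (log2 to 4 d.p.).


Formula: V = N * log2(η), where N = N1 + N2 and η = η1 + η2
η = 20 + 52 = 72
N = 125 + 163 = 288
log2(72) ≈ 6.1699
V = 288 * 6.1699 = 1776.93

1776.93


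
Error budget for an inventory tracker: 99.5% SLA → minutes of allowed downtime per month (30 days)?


Formula: allowed downtime = period * (100 - SLA) / 100
Period (month (30 days)) = 43200 minutes
Unavailability fraction = (100 - 99.5) / 100
Allowed downtime = 43200 * (100 - 99.5) / 100
Allowed downtime = 216.0 minutes

216.0 minutes


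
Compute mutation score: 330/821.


Mutation score = killed / total * 100
Mutation score = 330 / 821 * 100
Mutation score = 40.19%

40.19%


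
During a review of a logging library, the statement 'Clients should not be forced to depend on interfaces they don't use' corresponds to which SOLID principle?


This describes the Interface Segregation Principle (ISP)

Interface Segregation Principle (ISP)


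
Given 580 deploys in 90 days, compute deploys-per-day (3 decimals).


Formula: deployments per day = releases / days
= 580 / 90
= 6.444 deploys/day
(equivalently, 45.11 deploys/week)

6.444 deploys/day


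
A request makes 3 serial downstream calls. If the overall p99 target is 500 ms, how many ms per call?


Formula: per_stage = total_budget / stages
per_stage = 500 / 3
per_stage = 166.67 ms

166.67 ms


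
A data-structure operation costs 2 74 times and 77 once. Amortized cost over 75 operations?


Formula: Amortized cost = Total cost / Operations
Total cost = (74 * 2) + (1 * 77)
Total cost = 148 + 77 = 225
Amortized = 225 / 75 = 3.0

3.0


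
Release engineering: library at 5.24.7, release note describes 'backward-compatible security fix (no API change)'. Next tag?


Current: 5.24.7
Change category: 'backward-compatible security fix (no API change)' → patch bump
SemVer rule: patch bump → increment PATCH (MAJOR and MINOR unchanged)
New: 5.24.8

5.24.8


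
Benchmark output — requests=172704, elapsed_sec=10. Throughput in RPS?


Formula: throughput = requests / seconds
throughput = 172704 / 10
throughput = 17270.4 requests/second

17270.4 requests/second


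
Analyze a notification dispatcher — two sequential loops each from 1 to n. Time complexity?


Reasoning: sequential dominates: O(n) + O(n) = O(n)
Complexity: O(n)

O(n)


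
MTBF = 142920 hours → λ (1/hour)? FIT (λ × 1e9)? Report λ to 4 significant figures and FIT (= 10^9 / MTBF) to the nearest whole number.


Formula: λ = 1 / MTBF; FIT = λ × 1e9 = 1e9 / MTBF
λ = 1 / 142920 ≈ 6.997e-06 failures/hour
FIT = 1e9 / 142920 ≈ 6997 failures per 1e9 hours (nearest whole number)

λ = 6.997e-06 /h, FIT = 6997


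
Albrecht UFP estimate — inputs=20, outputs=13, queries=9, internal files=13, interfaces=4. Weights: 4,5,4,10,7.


UFP = EI*4 + EO*5 + EQ*4 + ILF*10 + EIF*7
UFP = 20*4 + 13*5 + 9*4 + 13*10 + 4*7
UFP = 80 + 65 + 36 + 130 + 28
UFP = 339

339


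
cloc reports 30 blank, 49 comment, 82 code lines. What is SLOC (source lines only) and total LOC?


Total LOC = blank + comment + code
Total LOC = 30 + 49 + 82 = 161
SLOC (source only) = code = 82

Total LOC: 161, SLOC: 82


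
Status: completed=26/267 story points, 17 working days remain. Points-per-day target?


Formula: Required rate = Remaining points / Days left
Remaining = 267 - 26 = 241 points
Required rate = 241 / 17 = 14.18 points/day

14.18 points/day


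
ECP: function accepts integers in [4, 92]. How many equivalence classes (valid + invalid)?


Valid range: [4, 92]
Class 1: x < 4 — invalid
Class 2: 4 ≤ x ≤ 92 — valid
Class 3: x > 92 — invalid
Total equivalence classes: 3

3 equivalence classes


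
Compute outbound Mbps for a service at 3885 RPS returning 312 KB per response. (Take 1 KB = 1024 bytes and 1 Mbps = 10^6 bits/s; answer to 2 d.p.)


Formula: Mbps = payload_bytes * RPS * 8 / 1e6
Payload per request = 312 KB = 312 * 1024 = 319488 bytes
Total bytes/sec = 319488 * 3885 = 1241210880
Total bits/sec = 1241210880 * 8 = 9929687040
Mbps = 9929687040 / 1e6 = 9929.69

9929.69 Mbps


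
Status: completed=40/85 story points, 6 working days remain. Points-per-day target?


Formula: Required rate = Remaining points / Days left
Remaining = 85 - 40 = 45 points
Required rate = 45 / 6 = 7.5 points/day

7.5 points/day


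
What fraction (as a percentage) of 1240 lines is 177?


Coverage = covered / total * 100
Coverage = 177 / 1240 * 100
Coverage = 14.27%

14.27%


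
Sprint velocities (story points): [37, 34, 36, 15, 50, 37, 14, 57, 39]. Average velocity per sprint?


Formula: Avg velocity = Total points / Number of sprints
Points: [37, 34, 36, 15, 50, 37, 14, 57, 39]
Sum = 37 + 34 + 36 + 15 + 50 + 37 + 14 + 57 + 39 = 319
Avg velocity = 319 / 9 = 35.44 points/sprint

35.44 points/sprint


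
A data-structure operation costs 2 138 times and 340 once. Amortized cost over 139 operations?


Formula: Amortized cost = Total cost / Operations
Total cost = (138 * 2) + (1 * 340)
Total cost = 276 + 340 = 616
Amortized = 616 / 139 = 4.4317

4.4317


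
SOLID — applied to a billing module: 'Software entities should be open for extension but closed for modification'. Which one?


This describes the Open/Closed Principle (OCP)

Open/Closed Principle (OCP)


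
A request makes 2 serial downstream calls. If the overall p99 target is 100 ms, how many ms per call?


Formula: per_stage = total_budget / stages
per_stage = 100 / 2
per_stage = 50.0 ms

50.0 ms


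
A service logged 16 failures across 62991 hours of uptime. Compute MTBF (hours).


Formula: MTBF = Total operating time / Number of failures
MTBF = 62991 / 16
MTBF = 3936.94 hours

3936.94 hours


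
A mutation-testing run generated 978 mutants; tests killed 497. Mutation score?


Mutation score = killed / total * 100
Mutation score = 497 / 978 * 100
Mutation score = 50.82%

50.82%


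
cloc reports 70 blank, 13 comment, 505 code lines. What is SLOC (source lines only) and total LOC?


Total LOC = blank + comment + code
Total LOC = 70 + 13 + 505 = 588
SLOC (source only) = code = 505

Total LOC: 588, SLOC: 505


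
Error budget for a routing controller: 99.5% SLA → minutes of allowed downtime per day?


Formula: allowed downtime = period * (100 - SLA) / 100
Period (day) = 1440 minutes
Unavailability fraction = (100 - 99.5) / 100
Allowed downtime = 1440 * (100 - 99.5) / 100
Allowed downtime = 7.2 minutes

7.2 minutes


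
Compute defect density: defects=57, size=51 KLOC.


Defect density = defects / KLOC
Defect density = 57 / 51
Defect density = 1.118 defects/KLOC

1.118 defects/KLOC


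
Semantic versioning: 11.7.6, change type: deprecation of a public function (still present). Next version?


Current: 11.7.6
Change category: 'deprecation of a public function (still present)' → minor bump
SemVer rule: minor bump → increment MINOR, reset PATCH to 0 (MAJOR unchanged)
New: 11.8.0

11.8.0


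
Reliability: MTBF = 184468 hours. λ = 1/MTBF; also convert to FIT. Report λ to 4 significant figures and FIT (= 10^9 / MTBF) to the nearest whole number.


Formula: λ = 1 / MTBF; FIT = λ × 1e9 = 1e9 / MTBF
λ = 1 / 184468 ≈ 5.421e-06 failures/hour
FIT = 1e9 / 184468 ≈ 5421 failures per 1e9 hours (nearest whole number)

λ = 5.421e-06 /h, FIT = 5421


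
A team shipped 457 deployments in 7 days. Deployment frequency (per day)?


Formula: deployments per day = releases / days
= 457 / 7
= 65.286 deploys/day
(equivalently, 457.0 deploys/week)

65.286 deploys/day


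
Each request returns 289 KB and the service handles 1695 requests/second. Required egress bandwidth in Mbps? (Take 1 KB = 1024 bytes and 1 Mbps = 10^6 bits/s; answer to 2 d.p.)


Formula: Mbps = payload_bytes * RPS * 8 / 1e6
Payload per request = 289 KB = 289 * 1024 = 295936 bytes
Total bytes/sec = 295936 * 1695 = 501611520
Total bits/sec = 501611520 * 8 = 4012892160
Mbps = 4012892160 / 1e6 = 4012.89

4012.89 Mbps


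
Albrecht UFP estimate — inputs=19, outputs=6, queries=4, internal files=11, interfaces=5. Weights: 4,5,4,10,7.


UFP = EI*4 + EO*5 + EQ*4 + ILF*10 + EIF*7
UFP = 19*4 + 6*5 + 4*4 + 11*10 + 5*7
UFP = 76 + 30 + 16 + 110 + 35
UFP = 267

267


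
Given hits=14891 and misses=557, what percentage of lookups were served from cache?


Formula: hit rate = hits / (hits + misses) * 100
hit rate = 14891 / (14891 + 557) * 100
hit rate = 14891 / 15448 * 100
hit rate = 96.39%

96.39%


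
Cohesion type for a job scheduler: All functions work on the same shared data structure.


Reasoning: Functions share data
Type: Communicational cohesion

Communicational cohesion


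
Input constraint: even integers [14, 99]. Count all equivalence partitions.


Constraint: even integers in [14, 99]
Class 1: x < 14 — out-of-range invalid
Class 2: x in [14,99] but odd — wrong type invalid
Class 3: x in [14,99] and even — valid
Class 4: x > 99 — out-of-range invalid
Total equivalence classes: 4

4 equivalence classes


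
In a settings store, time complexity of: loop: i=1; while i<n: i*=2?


Reasoning: i doubles each step so iterations are log2(n)
Complexity: O(log n)

O(log n)


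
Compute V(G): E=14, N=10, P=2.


Formula: V(G) = E - N + 2P
V(G) = 14 - 10 + 2*2
V(G) = 4 + 4
V(G) = 8

8


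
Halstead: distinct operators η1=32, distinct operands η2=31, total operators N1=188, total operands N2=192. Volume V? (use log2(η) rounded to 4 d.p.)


Formula: V = N * log2(η), where N = N1 + N2 and η = η1 + η2
η = 32 + 31 = 63
N = 188 + 192 = 380
log2(63) ≈ 5.9773
V = 380 * 5.9773 = 2271.37

2271.37


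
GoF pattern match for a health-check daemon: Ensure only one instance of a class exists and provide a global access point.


This matches the Singleton pattern

Singleton


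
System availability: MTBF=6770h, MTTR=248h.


Availability = MTBF / (MTBF + MTTR)
Availability = 6770 / (6770 + 248)
Availability = 6770 / 7018
Availability = 96.4662%

96.4662%


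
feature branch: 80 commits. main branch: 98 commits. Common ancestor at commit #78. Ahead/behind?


Common ancestor: commit #78
feature commits after divergence: 80 - 78 = 2
main commits after divergence: 98 - 78 = 20
feature is 2 commits ahead of main
main is 20 commits ahead of feature

feature ahead: 2, main ahead: 20


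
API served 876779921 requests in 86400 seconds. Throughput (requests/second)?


Formula: throughput = requests / seconds
throughput = 876779921 / 86400
throughput = 10147.92 requests/second

10147.92 requests/second


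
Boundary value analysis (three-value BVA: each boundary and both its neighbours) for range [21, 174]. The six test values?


Range: [21, 174]
Boundaries: just below min, min, min+1, max-1, max, just above max
Values: [20, 21, 22, 173, 174, 175]

[20, 21, 22, 173, 174, 175]


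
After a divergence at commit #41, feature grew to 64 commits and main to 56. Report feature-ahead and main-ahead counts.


Common ancestor: commit #41
feature commits after divergence: 64 - 41 = 23
main commits after divergence: 56 - 41 = 15
feature is 23 commits ahead of main
main is 15 commits ahead of feature

feature ahead: 23, main ahead: 15


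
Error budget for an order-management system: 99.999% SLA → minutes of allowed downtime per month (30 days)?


Formula: allowed downtime = period * (100 - SLA) / 100
Period (month (30 days)) = 43200 minutes
Unavailability fraction = (100 - 99.999) / 100
Allowed downtime = 43200 * (100 - 99.999) / 100
Allowed downtime = 0.432 minutes

0.432 minutes


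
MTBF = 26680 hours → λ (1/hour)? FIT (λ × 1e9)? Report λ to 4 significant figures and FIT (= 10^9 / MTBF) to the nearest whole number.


Formula: λ = 1 / MTBF; FIT = λ × 1e9 = 1e9 / MTBF
λ = 1 / 26680 ≈ 3.748e-05 failures/hour
FIT = 1e9 / 26680 ≈ 37481 failures per 1e9 hours (nearest whole number)

λ = 3.748e-05 /h, FIT = 37481


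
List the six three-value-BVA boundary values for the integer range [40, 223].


Range: [40, 223]
Boundaries: just below min, min, min+1, max-1, max, just above max
Values: [39, 40, 41, 222, 223, 224]

[39, 40, 41, 222, 223, 224]


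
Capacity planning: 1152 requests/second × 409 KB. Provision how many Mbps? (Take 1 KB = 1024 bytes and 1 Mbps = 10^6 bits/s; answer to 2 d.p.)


Formula: Mbps = payload_bytes * RPS * 8 / 1e6
Payload per request = 409 KB = 409 * 1024 = 418816 bytes
Total bytes/sec = 418816 * 1152 = 482476032
Total bits/sec = 482476032 * 8 = 3859808256
Mbps = 3859808256 / 1e6 = 3859.81

3859.81 Mbps


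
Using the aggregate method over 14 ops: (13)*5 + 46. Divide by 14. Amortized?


Formula: Amortized cost = Total cost / Operations
Total cost = (13 * 5) + (1 * 46)
Total cost = 65 + 46 = 111
Amortized = 111 / 14 = 7.9286

7.9286


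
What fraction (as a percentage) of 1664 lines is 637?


Coverage = covered / total * 100
Coverage = 637 / 1664 * 100
Coverage = 38.28%

38.28%


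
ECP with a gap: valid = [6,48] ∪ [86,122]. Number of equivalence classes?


Valid ranges: [6,48] and [86,122]
Class 1: x < 6 — invalid
Class 2: 6 ≤ x ≤ 48 — valid
Class 3: 48 < x < 86 — invalid (gap between ranges)
Class 4: 86 ≤ x ≤ 122 — valid
Class 5: x > 122 — invalid
Total equivalence classes: 5

5 equivalence classes


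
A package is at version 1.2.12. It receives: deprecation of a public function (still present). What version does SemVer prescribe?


Current: 1.2.12
Change category: 'deprecation of a public function (still present)' → minor bump
SemVer rule: minor bump → increment MINOR, reset PATCH to 0 (MAJOR unchanged)
New: 1.3.0

1.3.0


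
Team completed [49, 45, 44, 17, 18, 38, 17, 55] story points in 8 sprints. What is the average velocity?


Formula: Avg velocity = Total points / Number of sprints
Points: [49, 45, 44, 17, 18, 38, 17, 55]
Sum = 49 + 45 + 44 + 17 + 18 + 38 + 17 + 55 = 283
Avg velocity = 283 / 8 = 35.38 points/sprint

35.38 points/sprint


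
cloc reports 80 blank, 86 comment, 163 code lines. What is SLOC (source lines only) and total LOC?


Total LOC = blank + comment + code
Total LOC = 80 + 86 + 163 = 329
SLOC (source only) = code = 163

Total LOC: 329, SLOC: 163


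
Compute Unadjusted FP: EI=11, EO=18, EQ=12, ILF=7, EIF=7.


UFP = EI*4 + EO*5 + EQ*4 + ILF*10 + EIF*7
UFP = 11*4 + 18*5 + 12*4 + 7*10 + 7*7
UFP = 44 + 90 + 48 + 70 + 49
UFP = 301

301


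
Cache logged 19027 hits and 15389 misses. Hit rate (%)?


Formula: hit rate = hits / (hits + misses) * 100
hit rate = 19027 / (19027 + 15389) * 100
hit rate = 19027 / 34416 * 100
hit rate = 55.29%

55.29%


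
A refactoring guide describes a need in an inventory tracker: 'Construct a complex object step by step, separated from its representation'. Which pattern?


This matches the Builder pattern

Builder


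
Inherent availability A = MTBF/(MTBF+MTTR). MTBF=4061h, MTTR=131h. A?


Availability = MTBF / (MTBF + MTTR)
Availability = 4061 / (4061 + 131)
Availability = 4061 / 4192
Availability = 96.875%

96.875%


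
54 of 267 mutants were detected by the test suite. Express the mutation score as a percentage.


Mutation score = killed / total * 100
Mutation score = 54 / 267 * 100
Mutation score = 20.22%

20.22%


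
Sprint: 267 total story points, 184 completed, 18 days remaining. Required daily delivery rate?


Formula: Required rate = Remaining points / Days left
Remaining = 267 - 184 = 83 points
Required rate = 83 / 18 = 4.61 points/day

4.61 points/day


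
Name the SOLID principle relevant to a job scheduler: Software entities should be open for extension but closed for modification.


This describes the Open/Closed Principle (OCP)

Open/Closed Principle (OCP)


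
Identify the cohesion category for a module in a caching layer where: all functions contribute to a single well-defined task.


Reasoning: Best: single purpose
Type: Functional cohesion

Functional cohesion
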